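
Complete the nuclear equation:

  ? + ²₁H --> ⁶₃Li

alpha particle

Conserve mass number: A + 2 = 6, so A = 4.
Conserve atomic number: Z + 1 = 3, so Z = 2.
A = 4 and Z = 2 is ⁴₂He — an alpha particle.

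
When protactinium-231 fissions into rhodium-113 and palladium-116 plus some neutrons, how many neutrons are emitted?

2

Conserve mass number: 231 = 113 + 116 + k, so k = 231 − 229 = 2.
Check atomic number: 91 = 45 + 46 + 0 = 91. ✓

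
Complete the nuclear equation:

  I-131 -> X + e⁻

Conserve mass number: 131 = A + 0, so A = 131.
Conserve atomic number: 53 = Z − 1, so Z = 54.
Z = 54 is xenon, so the species is Xe-131.

Xe-131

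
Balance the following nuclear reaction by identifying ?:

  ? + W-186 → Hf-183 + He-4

neutron

Conserve mass number: A + 186 = 183 + 4, so A = 1.
Conserve atomic number: Z + 74 = 72 + 2, so Z = 0.
A = 1 and Z = 0 is n — a neutron.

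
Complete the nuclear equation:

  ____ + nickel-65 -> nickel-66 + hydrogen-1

deuteron

Conserve mass number: A + 65 = 66 + 1, so A = 2.
Conserve atomic number: Z + 28 = 28 + 1, so Z = 1.
A = 2 and Z = 1 is hydrogen-2 — a deuteron.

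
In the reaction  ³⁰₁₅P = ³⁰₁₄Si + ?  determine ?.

positron

Conserve mass number: 30 = 30 + A, so A = 0.
Conserve atomic number: 15 = 14 + Z, so Z = 1.
A = 0 and Z = 1 is ⁰₁e — a positron.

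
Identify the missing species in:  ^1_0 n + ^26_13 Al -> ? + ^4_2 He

Conserve mass number: 1 + 26 = A + 4, so A = 23.
Conserve atomic number: 0 + 13 = Z + 2, so Z = 11.
Z = 11 is sodium, so the species is ^23_11 Na.

Na-23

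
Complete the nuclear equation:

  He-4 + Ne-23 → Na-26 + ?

proton

Conserve mass number: 4 + 23 = 26 + A, so A = 1.
Conserve atomic number: 2 + 10 = 11 + Z, so Z = 1.
A = 1 and Z = 1 is H-1 — a proton.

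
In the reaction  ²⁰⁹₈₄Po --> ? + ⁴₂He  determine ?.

Conserve mass number: 209 = A + 4, so A = 205.
Conserve atomic number: 84 = Z + 2, so Z = 82.
Z = 82 is lead, so the species is ²⁰⁵₈₂Pb.

Pb-205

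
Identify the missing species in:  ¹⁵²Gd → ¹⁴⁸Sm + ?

alpha particle

Conserve mass number: 152 = 148 + A, so A = 4.
Conserve atomic number: 64 = 62 + Z, so Z = 2.
A = 4 and Z = 2 is ⁴He — an alpha particle.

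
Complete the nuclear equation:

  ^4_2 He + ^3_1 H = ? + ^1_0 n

Conserve mass number: 4 + 3 = A + 1, so A = 6.
Conserve atomic number: 2 + 1 = Z + 0, so Z = 3.
Z = 3 is lithium, so the species is ^6_3 Li.

Li-6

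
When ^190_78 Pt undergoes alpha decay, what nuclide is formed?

Os-186

Alpha decay: mass number changes by -4, atomic number by -2.
A: 190 − 4 = 186; Z: 78 − 2 = 76.
Z = 76 is osmium, so the daughter is ^186_76 Os.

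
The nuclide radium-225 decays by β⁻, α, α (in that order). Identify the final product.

At-217

Start: (A, Z) = (225, 88).
After β⁻: (225, 89).
After α: (221, 87).
After α: (217, 85).
Z = 85 is astatine.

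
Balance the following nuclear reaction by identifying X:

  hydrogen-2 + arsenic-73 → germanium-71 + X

Conserve mass number: 2 + 73 = 71 + A, so A = 4.
Conserve atomic number: 1 + 33 = 32 + Z, so Z = 2.
A = 4 and Z = 2 is helium-4 — an alpha particle.

alpha particle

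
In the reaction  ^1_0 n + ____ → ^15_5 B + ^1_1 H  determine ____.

Conserve mass number: 1 + A = 15 + 1, so A = 15.
Conserve atomic number: 0 + Z = 5 + 1, so Z = 6.
Z = 6 is carbon, so the species is ^15_6 C.

C-15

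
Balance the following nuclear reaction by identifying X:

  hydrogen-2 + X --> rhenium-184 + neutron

Conserve mass number: 2 + A = 184 + 1, so A = 183.
Conserve atomic number: 1 + Z = 75 + 0, so Z = 74.
Z = 74 is tungsten, so the species is tungsten-183.

W-183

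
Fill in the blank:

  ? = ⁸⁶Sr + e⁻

Conserve mass number: A = 86 + 0, so A = 86.
Conserve atomic number: Z = 38 − 1, so Z = 37.
Z = 37 is rubidium, so the species is ⁸⁶Rb.

Rb-86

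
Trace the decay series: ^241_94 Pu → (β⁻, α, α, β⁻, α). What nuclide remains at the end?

Start: (A, Z) = (241, 94).
After β⁻: (241, 95).
After α: (237, 93).
After α: (233, 91).
After β⁻: (233, 92).
After α: (229, 90).
Z = 90 is thorium.

Th-229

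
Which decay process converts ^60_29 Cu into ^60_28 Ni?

ΔA = 60 − 60 = 0; ΔZ = 28 − 29 = -1.
A is unchanged and Z drops by 1 — a proton has become a neutron (β⁺ emission or electron capture).

beta-plus decay or electron capture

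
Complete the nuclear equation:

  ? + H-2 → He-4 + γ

deuteron

Conserve mass number: A + 2 = 4 + 0, so A = 2.
Conserve atomic number: Z + 1 = 2 + 0, so Z = 1.
A = 2 and Z = 1 is H-2 — a deuteron.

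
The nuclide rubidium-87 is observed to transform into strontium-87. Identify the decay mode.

ΔA = 87 − 87 = 0; ΔZ = 38 − 37 = +1.
A is unchanged and Z rises by 1 — a neutron has become a proton (β⁻ decay).

beta-minus decay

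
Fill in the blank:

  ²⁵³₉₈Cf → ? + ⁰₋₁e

Conserve mass number: 253 = A + 0, so A = 253.
Conserve atomic number: 98 = Z − 1, so Z = 99.
Z = 99 is einsteinium, so the species is ²⁵³₉₉Es.

Es-253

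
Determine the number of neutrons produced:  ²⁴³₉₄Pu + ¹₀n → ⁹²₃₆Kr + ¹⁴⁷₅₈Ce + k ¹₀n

5

Conserve mass number: 244 = 92 + 147 + k, so k = 244 − 239 = 5.
Check atomic number: 94 = 36 + 58 + 0 = 94. ✓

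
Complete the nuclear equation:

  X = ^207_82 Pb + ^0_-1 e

Tl-207

Conserve mass number: A = 207 + 0, so A = 207.
Conserve atomic number: Z = 82 − 1, so Z = 81.
Z = 81 is thallium, so the species is ^207_81 Tl.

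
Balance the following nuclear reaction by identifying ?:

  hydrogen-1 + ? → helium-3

Conserve mass number: 1 + A = 3, so A = 2.
Conserve atomic number: 1 + Z = 2, so Z = 1.
A = 2 and Z = 1 is hydrogen-2 — a deuteron.

deuteron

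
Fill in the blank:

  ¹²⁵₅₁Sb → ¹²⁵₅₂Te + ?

beta-minus particle

Conserve mass number: 125 = 125 + A, so A = 0.
Conserve atomic number: 51 = 52 + Z, so Z = -1.
A = 0 and Z = -1 is ⁰₋₁e — a beta-minus particle.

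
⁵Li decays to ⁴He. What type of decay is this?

ΔA = 4 − 5 = -1; ΔZ = 2 − 3 = -1.
A drops by 1 and Z drops by 1 — a proton was emitted.

proton emission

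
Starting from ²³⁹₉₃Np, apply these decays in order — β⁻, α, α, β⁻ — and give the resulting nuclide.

Start: (A, Z) = (239, 93).
After β⁻: (239, 94).
After α: (235, 92).
After α: (231, 90).
After β⁻: (231, 91).
Z = 91 is protactinium.

Pa-231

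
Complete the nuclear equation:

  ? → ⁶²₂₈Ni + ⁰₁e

Conserve mass number: A = 62 + 0, so A = 62.
Conserve atomic number: Z = 28 + 1, so Z = 29.
Z = 29 is copper, so the species is ⁶²₂₉Cu.

Cu-62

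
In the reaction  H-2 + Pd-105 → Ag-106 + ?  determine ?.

Conserve mass number: 2 + 105 = 106 + A, so A = 1.
Conserve atomic number: 1 + 46 = 47 + Z, so Z = 0.
A = 1 and Z = 0 is n — a neutron.

neutron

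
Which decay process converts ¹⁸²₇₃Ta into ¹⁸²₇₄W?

beta-minus decay

ΔA = 182 − 182 = 0; ΔZ = 74 − 73 = +1.
A is unchanged and Z rises by 1 — a neutron has become a proton (β⁻ decay).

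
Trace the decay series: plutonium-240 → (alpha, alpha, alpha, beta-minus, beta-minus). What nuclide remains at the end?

Start: (A, Z) = (240, 94).
After α: (236, 92).
After α: (232, 90).
After α: (228, 88).
After β⁻: (228, 89).
After β⁻: (228, 90).
Z = 90 is thorium.

Th-228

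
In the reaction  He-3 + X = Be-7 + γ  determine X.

Conserve mass number: 3 + A = 7 + 0, so A = 4.
Conserve atomic number: 2 + Z = 4 + 0, so Z = 2.
A = 4 and Z = 2 is He-4 — an alpha particle.

alpha particle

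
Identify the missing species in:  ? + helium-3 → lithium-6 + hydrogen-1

Conserve mass number: A + 3 = 6 + 1, so A = 4.
Conserve atomic number: Z + 2 = 3 + 1, so Z = 2.
A = 4 and Z = 2 is helium-4 — an alpha particle.

alpha particle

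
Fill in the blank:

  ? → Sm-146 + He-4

Gd-150

Conserve mass number: A = 146 + 4, so A = 150.
Conserve atomic number: Z = 62 + 2, so Z = 64.
Z = 64 is gadolinium, so the species is Gd-150.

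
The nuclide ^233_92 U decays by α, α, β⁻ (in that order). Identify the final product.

Ac-225

Start: (A, Z) = (233, 92).
After α: (229, 90).
After α: (225, 88).
After β⁻: (225, 89).
Z = 89 is actinium.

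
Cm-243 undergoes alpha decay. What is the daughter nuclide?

Alpha decay: mass number changes by -4, atomic number by -2.
A: 243 − 4 = 239; Z: 96 − 2 = 94.
Z = 94 is plutonium, so the daughter is Pu-239.

Pu-239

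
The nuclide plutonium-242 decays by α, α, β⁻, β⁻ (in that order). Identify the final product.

Start: (A, Z) = (242, 94).
After α: (238, 92).
After α: (234, 90).
After β⁻: (234, 91).
After β⁻: (234, 92).
Z = 92 is uranium.

U-234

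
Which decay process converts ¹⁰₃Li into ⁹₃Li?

neutron emission

ΔA = 9 − 10 = -1; ΔZ = 3 − 3 = +0.
A drops by 1 with Z unchanged — a neutron was emitted.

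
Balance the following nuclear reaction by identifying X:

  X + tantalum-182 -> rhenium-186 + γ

alpha particle

Conserve mass number: A + 182 = 186 + 0, so A = 4.
Conserve atomic number: Z + 73 = 75 + 0, so Z = 2.
A = 4 and Z = 2 is helium-4 — an alpha particle.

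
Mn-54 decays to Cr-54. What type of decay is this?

ΔA = 54 − 54 = 0; ΔZ = 24 − 25 = -1.
A is unchanged and Z drops by 1 — a proton has become a neutron (β⁺ emission or electron capture).

beta-plus decay or electron capture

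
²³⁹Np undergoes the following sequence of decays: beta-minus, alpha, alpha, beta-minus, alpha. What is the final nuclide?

Start: (A, Z) = (239, 93).
After β⁻: (239, 94).
After α: (235, 92).
After α: (231, 90).
After β⁻: (231, 91).
After α: (227, 89).
Z = 89 is actinium.

Ac-227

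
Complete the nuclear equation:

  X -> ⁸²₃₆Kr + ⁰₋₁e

Conserve mass number: A = 82 + 0, so A = 82.
Conserve atomic number: Z = 36 − 1, so Z = 35.
Z = 35 is bromine, so the species is ⁸²₃₅Br.

Br-82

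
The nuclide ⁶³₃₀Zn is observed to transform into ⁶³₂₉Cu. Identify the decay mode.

beta-plus decay or electron capture

ΔA = 63 − 63 = 0; ΔZ = 29 − 30 = -1.
A is unchanged and Z drops by 1 — a proton has become a neutron (β⁺ emission or electron capture).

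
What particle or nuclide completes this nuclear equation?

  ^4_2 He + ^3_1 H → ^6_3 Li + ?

neutron

Conserve mass number: 4 + 3 = 6 + A, so A = 1.
Conserve atomic number: 2 + 1 = 3 + Z, so Z = 0.
A = 1 and Z = 0 is ^1_0 n — a neutron.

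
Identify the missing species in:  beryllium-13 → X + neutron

Be-12

Conserve mass number: 13 = A + 1, so A = 12.
Conserve atomic number: 4 = Z + 0, so Z = 4.
Z = 4 is beryllium, so the species is beryllium-12.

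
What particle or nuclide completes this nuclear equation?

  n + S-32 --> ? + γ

Conserve mass number: 1 + 32 = A + 0, so A = 33.
Conserve atomic number: 0 + 16 = Z + 0, so Z = 16.
Z = 16 is sulfur, so the species is S-33.

S-33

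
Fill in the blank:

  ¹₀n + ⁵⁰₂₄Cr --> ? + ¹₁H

Conserve mass number: 1 + 50 = A + 1, so A = 50.
Conserve atomic number: 0 + 24 = Z + 1, so Z = 23.
Z = 23 is vanadium, so the species is ⁵⁰₂₃V.

V-50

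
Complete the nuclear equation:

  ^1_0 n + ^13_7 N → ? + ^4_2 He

Conserve mass number: 1 + 13 = A + 4, so A = 10.
Conserve atomic number: 0 + 7 = Z + 2, so Z = 5.
Z = 5 is boron, so the species is ^10_5 B.

B-10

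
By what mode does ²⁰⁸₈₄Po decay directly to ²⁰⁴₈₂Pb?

alpha decay

ΔA = 204 − 208 = -4; ΔZ = 82 − 84 = -2.
A drops by 4 and Z drops by 2 — the signature of alpha emission.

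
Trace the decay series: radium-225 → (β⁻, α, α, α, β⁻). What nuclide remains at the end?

Po-213

Start: (A, Z) = (225, 88).
After β⁻: (225, 89).
After α: (221, 87).
After α: (217, 85).
After α: (213, 83).
After β⁻: (213, 84).
Z = 84 is polonium.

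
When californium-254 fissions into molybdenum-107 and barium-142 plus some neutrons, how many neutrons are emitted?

5

Conserve mass number: 254 = 107 + 142 + k, so k = 254 − 249 = 5.
Check atomic number: 98 = 42 + 56 + 0 = 98. ✓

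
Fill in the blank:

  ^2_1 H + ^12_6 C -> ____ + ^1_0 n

N-13

Conserve mass number: 2 + 12 = A + 1, so A = 13.
Conserve atomic number: 1 + 6 = Z + 0, so Z = 7.
Z = 7 is nitrogen, so the species is ^13_7 N.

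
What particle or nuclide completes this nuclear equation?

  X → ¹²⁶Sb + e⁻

Sn-126

Conserve mass number: A = 126 + 0, so A = 126.
Conserve atomic number: Z = 51 − 1, so Z = 50.
Z = 50 is tin, so the species is ¹²⁶Sn.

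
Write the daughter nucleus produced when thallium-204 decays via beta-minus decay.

Pb-204

Beta-minus decay: mass number changes by +0, atomic number by +1.
A: 204 = 204; Z: 81 + 1 = 82.
Z = 82 is lead, so the daughter is lead-204.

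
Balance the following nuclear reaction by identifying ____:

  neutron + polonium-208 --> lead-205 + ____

alpha particle

Conserve mass number: 1 + 208 = 205 + A, so A = 4.
Conserve atomic number: 0 + 84 = 82 + Z, so Z = 2.
A = 4 and Z = 2 is helium-4 — an alpha particle.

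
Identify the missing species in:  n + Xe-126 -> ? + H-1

Conserve mass number: 1 + 126 = A + 1, so A = 126.
Conserve atomic number: 0 + 54 = Z + 1, so Z = 53.
Z = 53 is iodine, so the species is I-126.

I-126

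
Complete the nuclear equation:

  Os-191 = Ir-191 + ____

Conserve mass number: 191 = 191 + A, so A = 0.
Conserve atomic number: 76 = 77 + Z, so Z = -1.
A = 0 and Z = -1 is e⁻ — a beta-minus particle.

beta-minus particle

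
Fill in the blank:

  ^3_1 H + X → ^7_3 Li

alpha particle

Conserve mass number: 3 + A = 7, so A = 4.
Conserve atomic number: 1 + Z = 3, so Z = 2.
A = 4 and Z = 2 is ^4_2 He — an alpha particle.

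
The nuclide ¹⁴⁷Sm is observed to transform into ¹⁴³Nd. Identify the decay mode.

alpha decay

ΔA = 143 − 147 = -4; ΔZ = 60 − 62 = -2.
A drops by 4 and Z drops by 2 — the signature of alpha emission.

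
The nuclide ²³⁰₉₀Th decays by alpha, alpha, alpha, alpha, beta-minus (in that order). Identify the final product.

Start: (A, Z) = (230, 90).
After α: (226, 88).
After α: (222, 86).
After α: (218, 84).
After α: (214, 82).
After β⁻: (214, 83).
Z = 83 is bismuth.

Bi-214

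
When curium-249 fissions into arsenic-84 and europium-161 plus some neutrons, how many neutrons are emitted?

4

Conserve mass number: 249 = 84 + 161 + k, so k = 249 − 245 = 4.
Check atomic number: 96 = 33 + 63 + 0 = 96. ✓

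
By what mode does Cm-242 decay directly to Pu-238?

alpha decay

ΔA = 238 − 242 = -4; ΔZ = 94 − 96 = -2.
A drops by 4 and Z drops by 2 — the signature of alpha emission.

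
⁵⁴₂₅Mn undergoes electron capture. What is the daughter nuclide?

Electron capture: mass number changes by +0, atomic number by -1.
A: 54 = 54; Z: 25 − 1 = 24.
Z = 24 is chromium, so the daughter is ⁵⁴₂₄Cr.

Cr-54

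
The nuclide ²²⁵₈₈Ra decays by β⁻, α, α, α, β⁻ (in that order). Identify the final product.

Po-213

Start: (A, Z) = (225, 88).
After β⁻: (225, 89).
After α: (221, 87).
After α: (217, 85).
After α: (213, 83).
After β⁻: (213, 84).
Z = 84 is polonium.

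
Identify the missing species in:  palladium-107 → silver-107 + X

beta-minus particle

Conserve mass number: 107 = 107 + A, so A = 0.
Conserve atomic number: 46 = 47 + Z, so Z = -1.
A = 0 and Z = -1 is e⁻ — a beta-minus particle.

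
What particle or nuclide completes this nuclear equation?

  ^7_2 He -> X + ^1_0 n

Conserve mass number: 7 = A + 1, so A = 6.
Conserve atomic number: 2 = Z + 0, so Z = 2.
Z = 2 is helium, so the species is ^6_2 He.

He-6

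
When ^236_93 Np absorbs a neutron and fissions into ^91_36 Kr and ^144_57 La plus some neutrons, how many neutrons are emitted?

2

Conserve mass number: 237 = 91 + 144 + k, so k = 237 − 235 = 2.
Check atomic number: 93 = 36 + 57 + 0 = 93. ✓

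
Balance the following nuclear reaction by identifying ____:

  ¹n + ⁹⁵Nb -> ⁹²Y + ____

Conserve mass number: 1 + 95 = 92 + A, so A = 4.
Conserve atomic number: 0 + 41 = 39 + Z, so Z = 2.
A = 4 and Z = 2 is ⁴He — an alpha particle.

alpha particle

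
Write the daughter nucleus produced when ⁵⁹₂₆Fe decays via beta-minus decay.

Co-59

Beta-minus decay: mass number changes by +0, atomic number by +1.
A: 59 = 59; Z: 26 + 1 = 27.
Z = 27 is cobalt, so the daughter is ⁵⁹₂₇Co.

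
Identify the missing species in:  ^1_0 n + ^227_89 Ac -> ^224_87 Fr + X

alpha particle

Conserve mass number: 1 + 227 = 224 + A, so A = 4.
Conserve atomic number: 0 + 89 = 87 + Z, so Z = 2.
A = 4 and Z = 2 is ^4_2 He — an alpha particle.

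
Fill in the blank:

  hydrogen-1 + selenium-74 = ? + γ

Conserve mass number: 1 + 74 = A + 0, so A = 75.
Conserve atomic number: 1 + 34 = Z + 0, so Z = 35.
Z = 35 is bromine, so the species is bromine-75.

Br-75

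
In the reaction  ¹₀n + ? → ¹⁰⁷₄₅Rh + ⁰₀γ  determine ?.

Conserve mass number: 1 + A = 107 + 0, so A = 106.
Conserve atomic number: 0 + Z = 45 + 0, so Z = 45.
Z = 45 is rhodium, so the species is ¹⁰⁶₄₅Rh.

Rh-106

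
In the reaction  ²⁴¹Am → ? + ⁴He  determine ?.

Conserve mass number: 241 = A + 4, so A = 237.
Conserve atomic number: 95 = Z + 2, so Z = 93.
Z = 93 is neptunium, so the species is ²³⁷Np.

Np-237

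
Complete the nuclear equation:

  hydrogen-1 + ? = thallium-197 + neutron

Conserve mass number: 1 + A = 197 + 1, so A = 197.
Conserve atomic number: 1 + Z = 81 + 0, so Z = 80.
Z = 80 is mercury, so the species is mercury-197.

Hg-197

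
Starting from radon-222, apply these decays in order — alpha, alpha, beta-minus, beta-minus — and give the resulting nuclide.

Start: (A, Z) = (222, 86).
After α: (218, 84).
After α: (214, 82).
After β⁻: (214, 83).
After β⁻: (214, 84).
Z = 84 is polonium.

Po-214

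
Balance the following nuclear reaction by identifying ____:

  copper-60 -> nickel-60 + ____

positron

Conserve mass number: 60 = 60 + A, so A = 0.
Conserve atomic number: 29 = 28 + Z, so Z = 1.
A = 0 and Z = 1 is e⁺ — a positron.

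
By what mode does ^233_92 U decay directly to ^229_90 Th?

ΔA = 229 − 233 = -4; ΔZ = 90 − 92 = -2.
A drops by 4 and Z drops by 2 — the signature of alpha emission.

alpha decay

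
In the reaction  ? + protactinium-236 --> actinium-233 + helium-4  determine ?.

Conserve mass number: A + 236 = 233 + 4, so A = 1.
Conserve atomic number: Z + 91 = 89 + 2, so Z = 0.
A = 1 and Z = 0 is neutron — a neutron.

neutron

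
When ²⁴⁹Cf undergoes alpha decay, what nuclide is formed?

Alpha decay: mass number changes by -4, atomic number by -2.
A: 249 − 4 = 245; Z: 98 − 2 = 96.
Z = 96 is curium, so the daughter is ²⁴⁵Cm.

Cm-245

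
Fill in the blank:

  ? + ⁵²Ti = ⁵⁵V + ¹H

alpha particle

Conserve mass number: A + 52 = 55 + 1, so A = 4.
Conserve atomic number: Z + 22 = 23 + 1, so Z = 2.
A = 4 and Z = 2 is ⁴He — an alpha particle.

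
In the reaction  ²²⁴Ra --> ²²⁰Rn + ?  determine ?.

Conserve mass number: 224 = 220 + A, so A = 4.
Conserve atomic number: 88 = 86 + Z, so Z = 2.
A = 4 and Z = 2 is ⁴He — an alpha particle.

alpha particle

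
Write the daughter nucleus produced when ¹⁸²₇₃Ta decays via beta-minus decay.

Beta-minus decay: mass number changes by +0, atomic number by +1.
A: 182 = 182; Z: 73 + 1 = 74.
Z = 74 is tungsten, so the daughter is ¹⁸²₇₄W.

W-182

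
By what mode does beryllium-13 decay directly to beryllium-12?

ΔA = 12 − 13 = -1; ΔZ = 4 − 4 = +0.
A drops by 1 with Z unchanged — a neutron was emitted.

neutron emission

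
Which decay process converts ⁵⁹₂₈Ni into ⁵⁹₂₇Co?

ΔA = 59 − 59 = 0; ΔZ = 27 − 28 = -1.
A is unchanged and Z drops by 1 — a proton has become a neutron (β⁺ emission or electron capture).

beta-plus decay or electron capture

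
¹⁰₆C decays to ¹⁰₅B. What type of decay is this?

beta-plus decay or electron capture

ΔA = 10 − 10 = 0; ΔZ = 5 − 6 = -1.
A is unchanged and Z drops by 1 — a proton has become a neutron (β⁺ emission or electron capture).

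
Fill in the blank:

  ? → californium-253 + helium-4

Conserve mass number: A = 253 + 4, so A = 257.
Conserve atomic number: Z = 98 + 2, so Z = 100.
Z = 100 is fermium, so the species is fermium-257.

Fm-257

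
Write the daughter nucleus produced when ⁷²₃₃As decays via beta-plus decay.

Ge-72

Beta-plus decay: mass number changes by +0, atomic number by -1.
A: 72 = 72; Z: 33 − 1 = 32.
Z = 32 is germanium, so the daughter is ⁷²₃₂Ge.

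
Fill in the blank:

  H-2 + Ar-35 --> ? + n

K-36

Conserve mass number: 2 + 35 = A + 1, so A = 36.
Conserve atomic number: 1 + 18 = Z + 0, so Z = 19.
Z = 19 is potassium, so the species is K-36.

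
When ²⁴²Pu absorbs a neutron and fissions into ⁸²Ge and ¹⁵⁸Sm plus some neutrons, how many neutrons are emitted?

3

Conserve mass number: 243 = 82 + 158 + k, so k = 243 − 240 = 3.
Check atomic number: 94 = 32 + 62 + 0 = 94. ✓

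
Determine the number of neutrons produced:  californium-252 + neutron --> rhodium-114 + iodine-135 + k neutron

4

Conserve mass number: 253 = 114 + 135 + k, so k = 253 − 249 = 4.
Check atomic number: 98 = 45 + 53 + 0 = 98. ✓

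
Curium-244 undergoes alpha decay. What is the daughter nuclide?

Alpha decay: mass number changes by -4, atomic number by -2.
A: 244 − 4 = 240; Z: 96 − 2 = 94.
Z = 94 is plutonium, so the daughter is plutonium-240.

Pu-240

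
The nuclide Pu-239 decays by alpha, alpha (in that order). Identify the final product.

Start: (A, Z) = (239, 94).
After α: (235, 92).
After α: (231, 90).
Z = 90 is thorium.

Th-231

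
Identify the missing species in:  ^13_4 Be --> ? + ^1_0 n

Conserve mass number: 13 = A + 1, so A = 12.
Conserve atomic number: 4 = Z + 0, so Z = 4.
Z = 4 is beryllium, so the species is ^12_4 Be.

Be-12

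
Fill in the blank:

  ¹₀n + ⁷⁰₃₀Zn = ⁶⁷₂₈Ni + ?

alpha particle

Conserve mass number: 1 + 70 = 67 + A, so A = 4.
Conserve atomic number: 0 + 30 = 28 + Z, so Z = 2.
A = 4 and Z = 2 is ⁴₂He — an alpha particle.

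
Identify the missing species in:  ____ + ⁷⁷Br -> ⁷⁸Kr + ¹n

Conserve mass number: A + 77 = 78 + 1, so A = 2.
Conserve atomic number: Z + 35 = 36 + 0, so Z = 1.
A = 2 and Z = 1 is ²H — a deuteron.

deuteron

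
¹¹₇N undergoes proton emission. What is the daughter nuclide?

Proton emission: mass number changes by -1, atomic number by -1.
A: 11 − 1 = 10; Z: 7 − 1 = 6.
Z = 6 is carbon, so the daughter is ¹⁰₆C.

C-10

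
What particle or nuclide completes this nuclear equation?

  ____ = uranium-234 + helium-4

Conserve mass number: A = 234 + 4, so A = 238.
Conserve atomic number: Z = 92 + 2, so Z = 94.
Z = 94 is plutonium, so the species is plutonium-238.

Pu-238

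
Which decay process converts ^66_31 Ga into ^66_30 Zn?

ΔA = 66 − 66 = 0; ΔZ = 30 − 31 = -1.
A is unchanged and Z drops by 1 — a proton has become a neutron (β⁺ emission or electron capture).

beta-plus decay or electron capture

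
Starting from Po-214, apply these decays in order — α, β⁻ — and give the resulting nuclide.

Start: (A, Z) = (214, 84).
After α: (210, 82).
After β⁻: (210, 83).
Z = 83 is bismuth.

Bi-210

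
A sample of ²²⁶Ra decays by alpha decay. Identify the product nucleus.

Rn-222

Alpha decay: mass number changes by -4, atomic number by -2.
A: 226 − 4 = 222; Z: 88 − 2 = 86.
Z = 86 is radon, so the daughter is ²²²Rn.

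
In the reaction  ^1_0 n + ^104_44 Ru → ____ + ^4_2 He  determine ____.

Mo-101

Conserve mass number: 1 + 104 = A + 4, so A = 101.
Conserve atomic number: 0 + 44 = Z + 2, so Z = 42.
Z = 42 is molybdenum, so the species is ^101_42 Mo.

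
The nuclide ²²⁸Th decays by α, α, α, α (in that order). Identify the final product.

Start: (A, Z) = (228, 90).
After α: (224, 88).
After α: (220, 86).
After α: (216, 84).
After α: (212, 82).
Z = 82 is lead.

Pb-212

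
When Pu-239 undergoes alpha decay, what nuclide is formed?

Alpha decay: mass number changes by -4, atomic number by -2.
A: 239 − 4 = 235; Z: 94 − 2 = 92.
Z = 92 is uranium, so the daughter is U-235.

U-235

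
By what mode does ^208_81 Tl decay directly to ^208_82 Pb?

beta-minus decay

ΔA = 208 − 208 = 0; ΔZ = 82 − 81 = +1.
A is unchanged and Z rises by 1 — a neutron has become a proton (β⁻ decay).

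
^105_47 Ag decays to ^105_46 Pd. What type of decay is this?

beta-plus decay or electron capture

ΔA = 105 − 105 = 0; ΔZ = 46 − 47 = -1.
A is unchanged and Z drops by 1 — a proton has become a neutron (β⁺ emission or electron capture).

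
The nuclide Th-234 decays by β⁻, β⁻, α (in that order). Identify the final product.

Th-230

Start: (A, Z) = (234, 90).
After β⁻: (234, 91).
After β⁻: (234, 92).
After α: (230, 90).
Z = 90 is thorium.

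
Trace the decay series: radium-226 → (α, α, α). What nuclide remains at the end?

Pb-214

Start: (A, Z) = (226, 88).
After α: (222, 86).
After α: (218, 84).
After α: (214, 82).
Z = 82 is lead.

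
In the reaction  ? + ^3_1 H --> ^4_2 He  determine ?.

Conserve mass number: A + 3 = 4, so A = 1.
Conserve atomic number: Z + 1 = 2, so Z = 1.
A = 1 and Z = 1 is ^1_1 H — a proton.

proton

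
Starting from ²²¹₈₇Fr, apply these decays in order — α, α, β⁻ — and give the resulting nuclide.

Po-213

Start: (A, Z) = (221, 87).
After α: (217, 85).
After α: (213, 83).
After β⁻: (213, 84).
Z = 84 is polonium.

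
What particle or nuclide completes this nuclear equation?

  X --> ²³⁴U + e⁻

Conserve mass number: A = 234 + 0, so A = 234.
Conserve atomic number: Z = 92 − 1, so Z = 91.
Z = 91 is protactinium, so the species is ²³⁴Pa.

Pa-234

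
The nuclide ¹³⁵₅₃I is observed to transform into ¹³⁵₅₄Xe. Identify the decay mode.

ΔA = 135 − 135 = 0; ΔZ = 54 − 53 = +1.
A is unchanged and Z rises by 1 — a neutron has become a proton (β⁻ decay).

beta-minus decay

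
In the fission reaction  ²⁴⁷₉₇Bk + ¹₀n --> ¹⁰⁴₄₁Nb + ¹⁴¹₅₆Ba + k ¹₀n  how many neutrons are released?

3

Conserve mass number: 248 = 104 + 141 + k, so k = 248 − 245 = 3.
Check atomic number: 97 = 41 + 56 + 0 = 97. ✓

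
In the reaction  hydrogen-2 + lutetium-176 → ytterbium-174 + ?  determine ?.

Conserve mass number: 2 + 176 = 174 + A, so A = 4.
Conserve atomic number: 1 + 71 = 70 + Z, so Z = 2.
A = 4 and Z = 2 is helium-4 — an alpha particle.

alpha particle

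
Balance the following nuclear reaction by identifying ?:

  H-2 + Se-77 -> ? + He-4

Conserve mass number: 2 + 77 = A + 4, so A = 75.
Conserve atomic number: 1 + 34 = Z + 2, so Z = 33.
Z = 33 is arsenic, so the species is As-75.

As-75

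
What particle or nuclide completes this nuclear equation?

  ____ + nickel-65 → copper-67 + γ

Conserve mass number: A + 65 = 67 + 0, so A = 2.
Conserve atomic number: Z + 28 = 29 + 0, so Z = 1.
A = 2 and Z = 1 is hydrogen-2 — a deuteron.

deuteron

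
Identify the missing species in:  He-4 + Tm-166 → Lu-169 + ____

Conserve mass number: 4 + 166 = 169 + A, so A = 1.
Conserve atomic number: 2 + 69 = 71 + Z, so Z = 0.
A = 1 and Z = 0 is n — a neutron.

neutron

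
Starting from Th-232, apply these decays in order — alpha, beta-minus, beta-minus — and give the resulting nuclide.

Th-228

Start: (A, Z) = (232, 90).
After α: (228, 88).
After β⁻: (228, 89).
After β⁻: (228, 90).
Z = 90 is thorium.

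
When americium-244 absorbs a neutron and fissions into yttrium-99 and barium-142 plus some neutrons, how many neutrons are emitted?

Conserve mass number: 245 = 99 + 142 + k, so k = 245 − 241 = 4.
Check atomic number: 95 = 39 + 56 + 0 = 95. ✓

4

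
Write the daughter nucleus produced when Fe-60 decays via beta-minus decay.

Beta-minus decay: mass number changes by +0, atomic number by +1.
A: 60 = 60; Z: 26 + 1 = 27.
Z = 27 is cobalt, so the daughter is Co-60.

Co-60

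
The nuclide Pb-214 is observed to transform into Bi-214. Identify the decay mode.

beta-minus decay

ΔA = 214 − 214 = 0; ΔZ = 83 − 82 = +1.
A is unchanged and Z rises by 1 — a neutron has become a proton (β⁻ decay).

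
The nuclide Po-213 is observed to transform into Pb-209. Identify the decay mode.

alpha decay

ΔA = 209 − 213 = -4; ΔZ = 82 − 84 = -2.
A drops by 4 and Z drops by 2 — the signature of alpha emission.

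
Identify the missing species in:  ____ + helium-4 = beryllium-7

He-3

Conserve mass number: A + 4 = 7, so A = 3.
Conserve atomic number: Z + 2 = 4, so Z = 2.
Z = 2 is helium, so the species is helium-3.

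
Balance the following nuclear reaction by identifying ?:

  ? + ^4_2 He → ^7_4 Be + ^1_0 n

alpha particle

Conserve mass number: A + 4 = 7 + 1, so A = 4.
Conserve atomic number: Z + 2 = 4 + 0, so Z = 2.
A = 4 and Z = 2 is ^4_2 He — an alpha particle.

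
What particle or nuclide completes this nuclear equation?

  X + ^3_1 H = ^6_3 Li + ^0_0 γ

Conserve mass number: A + 3 = 6 + 0, so A = 3.
Conserve atomic number: Z + 1 = 3 + 0, so Z = 2.
Z = 2 is helium, so the species is ^3_2 He.

He-3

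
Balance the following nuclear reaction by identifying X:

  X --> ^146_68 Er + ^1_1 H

Conserve mass number: A = 146 + 1, so A = 147.
Conserve atomic number: Z = 68 + 1, so Z = 69.
Z = 69 is thulium, so the species is ^147_69 Tm.

Tm-147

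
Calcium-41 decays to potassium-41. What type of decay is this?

ΔA = 41 − 41 = 0; ΔZ = 19 − 20 = -1.
A is unchanged and Z drops by 1 — a proton has become a neutron (β⁺ emission or electron capture).

beta-plus decay or electron capture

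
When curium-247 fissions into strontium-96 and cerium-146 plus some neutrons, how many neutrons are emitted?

Conserve mass number: 247 = 96 + 146 + k, so k = 247 − 242 = 5.
Check atomic number: 96 = 38 + 58 + 0 = 96. ✓

5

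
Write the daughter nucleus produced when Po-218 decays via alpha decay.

Alpha decay: mass number changes by -4, atomic number by -2.
A: 218 − 4 = 214; Z: 84 − 2 = 82.
Z = 82 is lead, so the daughter is Pb-214.

Pb-214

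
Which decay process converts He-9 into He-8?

ΔA = 8 − 9 = -1; ΔZ = 2 − 2 = +0.
A drops by 1 with Z unchanged — a neutron was emitted.

neutron emission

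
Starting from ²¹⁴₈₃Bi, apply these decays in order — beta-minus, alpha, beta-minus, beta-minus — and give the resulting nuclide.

Start: (A, Z) = (214, 83).
After β⁻: (214, 84).
After α: (210, 82).
After β⁻: (210, 83).
After β⁻: (210, 84).
Z = 84 is polonium.

Po-210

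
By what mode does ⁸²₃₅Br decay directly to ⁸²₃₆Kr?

beta-minus decay

ΔA = 82 − 82 = 0; ΔZ = 36 − 35 = +1.
A is unchanged and Z rises by 1 — a neutron has become a proton (β⁻ decay).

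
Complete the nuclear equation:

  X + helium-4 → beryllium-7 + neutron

Conserve mass number: A + 4 = 7 + 1, so A = 4.
Conserve atomic number: Z + 2 = 4 + 0, so Z = 2.
A = 4 and Z = 2 is helium-4 — an alpha particle.

alpha particle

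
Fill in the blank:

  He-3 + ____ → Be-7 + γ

Conserve mass number: 3 + A = 7 + 0, so A = 4.
Conserve atomic number: 2 + Z = 4 + 0, so Z = 2.
A = 4 and Z = 2 is He-4 — an alpha particle.

alpha particle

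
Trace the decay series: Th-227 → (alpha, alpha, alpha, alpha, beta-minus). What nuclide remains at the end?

Start: (A, Z) = (227, 90).
After α: (223, 88).
After α: (219, 86).
After α: (215, 84).
After α: (211, 82).
After β⁻: (211, 83).
Z = 83 is bismuth.

Bi-211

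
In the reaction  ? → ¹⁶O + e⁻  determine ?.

N-16

Conserve mass number: A = 16 + 0, so A = 16.
Conserve atomic number: Z = 8 − 1, so Z = 7.
Z = 7 is nitrogen, so the species is ¹⁶N.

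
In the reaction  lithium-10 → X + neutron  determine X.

Conserve mass number: 10 = A + 1, so A = 9.
Conserve atomic number: 3 = Z + 0, so Z = 3.
Z = 3 is lithium, so the species is lithium-9.

Li-9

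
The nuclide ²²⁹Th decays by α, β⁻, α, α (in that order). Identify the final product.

Start: (A, Z) = (229, 90).
After α: (225, 88).
After β⁻: (225, 89).
After α: (221, 87).
After α: (217, 85).
Z = 85 is astatine.

At-217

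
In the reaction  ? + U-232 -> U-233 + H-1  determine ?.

Conserve mass number: A + 232 = 233 + 1, so A = 2.
Conserve atomic number: Z + 92 = 92 + 1, so Z = 1.
A = 2 and Z = 1 is H-2 — a deuteron.

deuteron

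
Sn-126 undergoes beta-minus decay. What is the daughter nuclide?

Sb-126

Beta-minus decay: mass number changes by +0, atomic number by +1.
A: 126 = 126; Z: 50 + 1 = 51.
Z = 51 is antimony, so the daughter is Sb-126.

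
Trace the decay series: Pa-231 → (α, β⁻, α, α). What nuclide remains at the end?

Rn-219

Start: (A, Z) = (231, 91).
After α: (227, 89).
After β⁻: (227, 90).
After α: (223, 88).
After α: (219, 86).
Z = 86 is radon.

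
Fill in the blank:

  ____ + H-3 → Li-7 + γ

alpha particle

Conserve mass number: A + 3 = 7 + 0, so A = 4.
Conserve atomic number: Z + 1 = 3 + 0, so Z = 2.
A = 4 and Z = 2 is He-4 — an alpha particle.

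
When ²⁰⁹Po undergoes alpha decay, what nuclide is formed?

Pb-205

Alpha decay: mass number changes by -4, atomic number by -2.
A: 209 − 4 = 205; Z: 84 − 2 = 82.
Z = 82 is lead, so the daughter is ²⁰⁵Pb.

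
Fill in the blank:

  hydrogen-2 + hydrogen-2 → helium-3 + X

neutron

Conserve mass number: 2 + 2 = 3 + A, so A = 1.
Conserve atomic number: 1 + 1 = 2 + Z, so Z = 0.
A = 1 and Z = 0 is neutron — a neutron.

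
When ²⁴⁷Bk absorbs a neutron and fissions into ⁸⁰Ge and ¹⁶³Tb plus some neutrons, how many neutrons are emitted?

5

Conserve mass number: 248 = 80 + 163 + k, so k = 248 − 243 = 5.
Check atomic number: 97 = 32 + 65 + 0 = 97. ✓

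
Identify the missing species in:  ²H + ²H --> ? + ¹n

He-3

Conserve mass number: 2 + 2 = A + 1, so A = 3.
Conserve atomic number: 1 + 1 = Z + 0, so Z = 2.
Z = 2 is helium, so the species is ³He.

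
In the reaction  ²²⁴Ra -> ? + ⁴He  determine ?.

Rn-220

Conserve mass number: 224 = A + 4, so A = 220.
Conserve atomic number: 88 = Z + 2, so Z = 86.
Z = 86 is radon, so the species is ²²⁰Rn.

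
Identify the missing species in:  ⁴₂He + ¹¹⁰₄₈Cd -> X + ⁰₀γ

Sn-114

Conserve mass number: 4 + 110 = A + 0, so A = 114.
Conserve atomic number: 2 + 48 = Z + 0, so Z = 50.
Z = 50 is tin, so the species is ¹¹⁴₅₀Sn.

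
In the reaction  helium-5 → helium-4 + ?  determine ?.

neutron

Conserve mass number: 5 = 4 + A, so A = 1.
Conserve atomic number: 2 = 2 + Z, so Z = 0.
A = 1 and Z = 0 is neutron — a neutron.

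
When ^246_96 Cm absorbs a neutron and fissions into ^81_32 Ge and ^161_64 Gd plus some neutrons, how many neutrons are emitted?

Conserve mass number: 247 = 81 + 161 + k, so k = 247 − 242 = 5.
Check atomic number: 96 = 32 + 64 + 0 = 96. ✓

5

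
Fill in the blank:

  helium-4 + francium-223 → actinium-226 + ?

neutron

Conserve mass number: 4 + 223 = 226 + A, so A = 1.
Conserve atomic number: 2 + 87 = 89 + Z, so Z = 0.
A = 1 and Z = 0 is neutron — a neutron.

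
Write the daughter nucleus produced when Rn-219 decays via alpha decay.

Alpha decay: mass number changes by -4, atomic number by -2.
A: 219 − 4 = 215; Z: 86 − 2 = 84.
Z = 84 is polonium, so the daughter is Po-215.

Po-215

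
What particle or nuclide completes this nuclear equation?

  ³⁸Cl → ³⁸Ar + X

Conserve mass number: 38 = 38 + A, so A = 0.
Conserve atomic number: 17 = 18 + Z, so Z = -1.
A = 0 and Z = -1 is e⁻ — a beta-minus particle.

beta-minus particle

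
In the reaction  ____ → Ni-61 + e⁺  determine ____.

Conserve mass number: A = 61 + 0, so A = 61.
Conserve atomic number: Z = 28 + 1, so Z = 29.
Z = 29 is copper, so the species is Cu-61.

Cu-61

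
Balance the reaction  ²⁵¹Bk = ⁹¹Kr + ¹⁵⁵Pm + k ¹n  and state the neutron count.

5

Conserve mass number: 251 = 91 + 155 + k, so k = 251 − 246 = 5.
Check atomic number: 97 = 36 + 61 + 0 = 97. ✓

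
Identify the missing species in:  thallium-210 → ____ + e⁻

Conserve mass number: 210 = A + 0, so A = 210.
Conserve atomic number: 81 = Z − 1, so Z = 82.
Z = 82 is lead, so the species is lead-210.

Pb-210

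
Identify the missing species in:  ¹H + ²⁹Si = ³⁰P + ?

gamma ray

Conserve mass number: 1 + 29 = 30 + A, so A = 0.
Conserve atomic number: 1 + 14 = 15 + Z, so Z = 0.
A = 0 and Z = 0 is γ — a gamma ray.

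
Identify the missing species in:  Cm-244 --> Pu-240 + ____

Conserve mass number: 244 = 240 + A, so A = 4.
Conserve atomic number: 96 = 94 + Z, so Z = 2.
A = 4 and Z = 2 is He-4 — an alpha particle.

alpha particle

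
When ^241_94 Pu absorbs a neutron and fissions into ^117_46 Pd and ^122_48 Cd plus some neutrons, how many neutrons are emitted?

Conserve mass number: 242 = 117 + 122 + k, so k = 242 − 239 = 3.
Check atomic number: 94 = 46 + 48 + 0 = 94. ✓

3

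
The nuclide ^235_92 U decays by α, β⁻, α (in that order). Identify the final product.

Ac-227

Start: (A, Z) = (235, 92).
After α: (231, 90).
After β⁻: (231, 91).
After α: (227, 89).
Z = 89 is actinium.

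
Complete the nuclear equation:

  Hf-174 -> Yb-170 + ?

Conserve mass number: 174 = 170 + A, so A = 4.
Conserve atomic number: 72 = 70 + Z, so Z = 2.
A = 4 and Z = 2 is He-4 — an alpha particle.

alpha particle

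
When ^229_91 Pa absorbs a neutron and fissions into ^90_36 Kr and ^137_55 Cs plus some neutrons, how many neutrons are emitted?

3

Conserve mass number: 230 = 90 + 137 + k, so k = 230 − 227 = 3.
Check atomic number: 91 = 36 + 55 + 0 = 91. ✓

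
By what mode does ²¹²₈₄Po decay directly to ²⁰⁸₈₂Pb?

ΔA = 208 − 212 = -4; ΔZ = 82 − 84 = -2.
A drops by 4 and Z drops by 2 — the signature of alpha emission.

alpha decay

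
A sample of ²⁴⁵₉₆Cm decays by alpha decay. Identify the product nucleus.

Pu-241

Alpha decay: mass number changes by -4, atomic number by -2.
A: 245 − 4 = 241; Z: 96 − 2 = 94.
Z = 94 is plutonium, so the daughter is ²⁴¹₉₄Pu.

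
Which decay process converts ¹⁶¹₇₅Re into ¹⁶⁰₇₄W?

ΔA = 160 − 161 = -1; ΔZ = 74 − 75 = -1.
A drops by 1 and Z drops by 1 — a proton was emitted.

proton emission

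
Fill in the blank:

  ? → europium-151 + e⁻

Conserve mass number: A = 151 + 0, so A = 151.
Conserve atomic number: Z = 63 − 1, so Z = 62.
Z = 62 is samarium, so the species is samarium-151.

Sm-151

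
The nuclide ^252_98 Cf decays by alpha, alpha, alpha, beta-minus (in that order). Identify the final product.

Start: (A, Z) = (252, 98).
After α: (248, 96).
After α: (244, 94).
After α: (240, 92).
After β⁻: (240, 93).
Z = 93 is neptunium.

Np-240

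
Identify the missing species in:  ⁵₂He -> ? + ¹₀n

Conserve mass number: 5 = A + 1, so A = 4.
Conserve atomic number: 2 = Z + 0, so Z = 2.
A = 4 and Z = 2 is ⁴₂He — an alpha particle.

He-4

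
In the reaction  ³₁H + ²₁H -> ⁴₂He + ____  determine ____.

Conserve mass number: 3 + 2 = 4 + A, so A = 1.
Conserve atomic number: 1 + 1 = 2 + Z, so Z = 0.
A = 1 and Z = 0 is ¹₀n — a neutron.

neutron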